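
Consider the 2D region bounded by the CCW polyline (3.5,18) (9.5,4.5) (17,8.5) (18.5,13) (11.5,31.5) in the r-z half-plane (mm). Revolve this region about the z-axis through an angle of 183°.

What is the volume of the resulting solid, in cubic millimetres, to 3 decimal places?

Profile (r,z), 5 vertices: (3.5,18) (9.5,4.5) (17,8.5) (18.5,13) (11.5,31.5)
edge 0: (3.5,18)→(9.5,4.5)  cross = 3.5·4.5 − 9.5·18 = -155.2500; (r_i+r_j)·cross = 13·-155.2500 = -2018.2500
edge 1: (9.5,4.5)→(17,8.5)  cross = 9.5·8.5 − 17·4.5 = 4.2500; (r_i+r_j)·cross = 26.5·4.2500 = 112.6250
edge 2: (17,8.5)→(18.5,13)  cross = 17·13 − 18.5·8.5 = 63.7500; (r_i+r_j)·cross = 35.5·63.7500 = 2263.1250
edge 3: (18.5,13)→(11.5,31.5)  cross = 18.5·31.5 − 11.5·13 = 433.2500; (r_i+r_j)·cross = 30·433.2500 = 12997.5000
edge 4: (11.5,31.5)→(3.5,18)  cross = 11.5·18 − 3.5·31.5 = 96.7500; (r_i+r_j)·cross = 15·96.7500 = 1451.2500
Σcross = 442.7500 → A = |Σcross|/2 = 221.3750 mm²
Σ(r_i+r_j)·cross = 14806.2500 → first moment M = |Σ|/6 = 2467.7083
R_c = M/A = 2467.7083/221.3750 = 11.1472 mm
θ = 183° = 3.193953 rad
V = θ·R_c·A = 3.193953·11.1472·221.3750 = 7881.743 mm³

Volume = 7881.743 mm³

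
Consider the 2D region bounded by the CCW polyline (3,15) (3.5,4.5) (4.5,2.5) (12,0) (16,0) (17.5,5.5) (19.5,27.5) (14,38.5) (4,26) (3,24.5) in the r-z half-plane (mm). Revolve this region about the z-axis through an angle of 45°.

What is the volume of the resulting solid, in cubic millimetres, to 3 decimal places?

Volume = 4181.869 mm³

Profile (r,z), 10 vertices: (3,15) (3.5,4.5) (4.5,2.5) (12,0) (16,0) (17.5,5.5) (19.5,27.5) (14,38.5) (4,26) (3,24.5)
edge 0: (3,15)→(3.5,4.5)  cross = 3·4.5 − 3.5·15 = -39.0000; (r_i+r_j)·cross = 6.5·-39.0000 = -253.5000
edge 1: (3.5,4.5)→(4.5,2.5)  cross = 3.5·2.5 − 4.5·4.5 = -11.5000; (r_i+r_j)·cross = 8·-11.5000 = -92.0000
edge 2: (4.5,2.5)→(12,0)  cross = 4.5·0 − 12·2.5 = -30.0000; (r_i+r_j)·cross = 16.5·-30.0000 = -495.0000
edge 3: (12,0)→(16,0)  cross = 12·0 − 16·0 = 0.0000; (r_i+r_j)·cross = 28·0.0000 = 0.0000
edge 4: (16,0)→(17.5,5.5)  cross = 16·5.5 − 17.5·0 = 88.0000; (r_i+r_j)·cross = 33.5·88.0000 = 2948.0000
edge 5: (17.5,5.5)→(19.5,27.5)  cross = 17.5·27.5 − 19.5·5.5 = 374.0000; (r_i+r_j)·cross = 37·374.0000 = 13838.0000
edge 6: (19.5,27.5)→(14,38.5)  cross = 19.5·38.5 − 14·27.5 = 365.7500; (r_i+r_j)·cross = 33.5·365.7500 = 12252.6250
edge 7: (14,38.5)→(4,26)  cross = 14·26 − 4·38.5 = 210.0000; (r_i+r_j)·cross = 18·210.0000 = 3780.0000
edge 8: (4,26)→(3,24.5)  cross = 4·24.5 − 3·26 = 20.0000; (r_i+r_j)·cross = 7·20.0000 = 140.0000
edge 9: (3,24.5)→(3,15)  cross = 3·15 − 3·24.5 = -28.5000; (r_i+r_j)·cross = 6·-28.5000 = -171.0000
Σcross = 948.7500 → A = |Σcross|/2 = 474.3750 mm²
Σ(r_i+r_j)·cross = 31947.1250 → first moment M = |Σ|/6 = 5324.5208
R_c = M/A = 5324.5208/474.3750 = 11.2243 mm
θ = 45° = 0.785398 rad
V = θ·R_c·A = 0.785398·11.2243·474.3750 = 4181.869 mm³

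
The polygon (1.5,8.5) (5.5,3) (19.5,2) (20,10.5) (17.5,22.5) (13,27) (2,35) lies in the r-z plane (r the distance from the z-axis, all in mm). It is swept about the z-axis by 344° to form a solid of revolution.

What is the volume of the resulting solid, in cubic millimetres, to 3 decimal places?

Volume = 26406.797 mm³

Profile (r,z), 7 vertices: (1.5,8.5) (5.5,3) (19.5,2) (20,10.5) (17.5,22.5) (13,27) (2,35)
edge 0: (1.5,8.5)→(5.5,3)  cross = 1.5·3 − 5.5·8.5 = -42.2500; (r_i+r_j)·cross = 7·-42.2500 = -295.7500
edge 1: (5.5,3)→(19.5,2)  cross = 5.5·2 − 19.5·3 = -47.5000; (r_i+r_j)·cross = 25·-47.5000 = -1187.5000
edge 2: (19.5,2)→(20,10.5)  cross = 19.5·10.5 − 20·2 = 164.7500; (r_i+r_j)·cross = 39.5·164.7500 = 6507.6250
edge 3: (20,10.5)→(17.5,22.5)  cross = 20·22.5 − 17.5·10.5 = 266.2500; (r_i+r_j)·cross = 37.5·266.2500 = 9984.3750
edge 4: (17.5,22.5)→(13,27)  cross = 17.5·27 − 13·22.5 = 180.0000; (r_i+r_j)·cross = 30.5·180.0000 = 5490.0000
edge 5: (13,27)→(2,35)  cross = 13·35 − 2·27 = 401.0000; (r_i+r_j)·cross = 15·401.0000 = 6015.0000
edge 6: (2,35)→(1.5,8.5)  cross = 2·8.5 − 1.5·35 = -35.5000; (r_i+r_j)·cross = 3.5·-35.5000 = -124.2500
Σcross = 886.7500 → A = |Σcross|/2 = 443.3750 mm²
Σ(r_i+r_j)·cross = 26389.5000 → first moment M = |Σ|/6 = 4398.2500
R_c = M/A = 4398.2500/443.3750 = 9.9199 mm
θ = 344° = 6.003933 rad
V = θ·R_c·A = 6.003933·9.9199·443.3750 = 26406.797 mm³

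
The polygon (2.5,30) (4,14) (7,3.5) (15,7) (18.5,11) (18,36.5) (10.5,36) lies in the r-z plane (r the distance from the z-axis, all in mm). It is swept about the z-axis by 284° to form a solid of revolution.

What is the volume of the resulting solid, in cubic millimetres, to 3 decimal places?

Volume = 22739.642 mm³

Profile (r,z), 7 vertices: (2.5,30) (4,14) (7,3.5) (15,7) (18.5,11) (18,36.5) (10.5,36)
edge 0: (2.5,30)→(4,14)  cross = 2.5·14 − 4·30 = -85.0000; (r_i+r_j)·cross = 6.5·-85.0000 = -552.5000
edge 1: (4,14)→(7,3.5)  cross = 4·3.5 − 7·14 = -84.0000; (r_i+r_j)·cross = 11·-84.0000 = -924.0000
edge 2: (7,3.5)→(15,7)  cross = 7·7 − 15·3.5 = -3.5000; (r_i+r_j)·cross = 22·-3.5000 = -77.0000
edge 3: (15,7)→(18.5,11)  cross = 15·11 − 18.5·7 = 35.5000; (r_i+r_j)·cross = 33.5·35.5000 = 1189.2500
edge 4: (18.5,11)→(18,36.5)  cross = 18.5·36.5 − 18·11 = 477.2500; (r_i+r_j)·cross = 36.5·477.2500 = 17419.6250
edge 5: (18,36.5)→(10.5,36)  cross = 18·36 − 10.5·36.5 = 264.7500; (r_i+r_j)·cross = 28.5·264.7500 = 7545.3750
edge 6: (10.5,36)→(2.5,30)  cross = 10.5·30 − 2.5·36 = 225.0000; (r_i+r_j)·cross = 13·225.0000 = 2925.0000
Σcross = 830.0000 → A = |Σcross|/2 = 415.0000 mm²
Σ(r_i+r_j)·cross = 27525.7500 → first moment M = |Σ|/6 = 4587.6250
R_c = M/A = 4587.6250/415.0000 = 11.0545 mm
θ = 284° = 4.956735 rad
V = θ·R_c·A = 4.956735·11.0545·415.0000 = 22739.642 mm³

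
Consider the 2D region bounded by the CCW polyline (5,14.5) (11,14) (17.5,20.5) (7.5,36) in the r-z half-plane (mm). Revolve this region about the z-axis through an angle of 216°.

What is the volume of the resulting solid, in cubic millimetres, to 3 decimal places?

Volume = 5672.381 mm³

Profile (r,z), 4 vertices: (5,14.5) (11,14) (17.5,20.5) (7.5,36)
edge 0: (5,14.5)→(11,14)  cross = 5·14 − 11·14.5 = -89.5000; (r_i+r_j)·cross = 16·-89.5000 = -1432.0000
edge 1: (11,14)→(17.5,20.5)  cross = 11·20.5 − 17.5·14 = -19.5000; (r_i+r_j)·cross = 28.5·-19.5000 = -555.7500
edge 2: (17.5,20.5)→(7.5,36)  cross = 17.5·36 − 7.5·20.5 = 476.2500; (r_i+r_j)·cross = 25·476.2500 = 11906.2500
edge 3: (7.5,36)→(5,14.5)  cross = 7.5·14.5 − 5·36 = -71.2500; (r_i+r_j)·cross = 12.5·-71.2500 = -890.6250
Σcross = 296.0000 → A = |Σcross|/2 = 148.0000 mm²
Σ(r_i+r_j)·cross = 9027.8750 → first moment M = |Σ|/6 = 1504.6458
R_c = M/A = 1504.6458/148.0000 = 10.1665 mm
θ = 216° = 3.769911 rad
V = θ·R_c·A = 3.769911·10.1665·148.0000 = 5672.381 mm³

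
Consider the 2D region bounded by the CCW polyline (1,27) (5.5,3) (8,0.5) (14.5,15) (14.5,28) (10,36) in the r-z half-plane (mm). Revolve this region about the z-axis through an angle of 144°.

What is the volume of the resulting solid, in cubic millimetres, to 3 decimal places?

Volume = 6397.853 mm³

Profile (r,z), 6 vertices: (1,27) (5.5,3) (8,0.5) (14.5,15) (14.5,28) (10,36)
edge 0: (1,27)→(5.5,3)  cross = 1·3 − 5.5·27 = -145.5000; (r_i+r_j)·cross = 6.5·-145.5000 = -945.7500
edge 1: (5.5,3)→(8,0.5)  cross = 5.5·0.5 − 8·3 = -21.2500; (r_i+r_j)·cross = 13.5·-21.2500 = -286.8750
edge 2: (8,0.5)→(14.5,15)  cross = 8·15 − 14.5·0.5 = 112.7500; (r_i+r_j)·cross = 22.5·112.7500 = 2536.8750
edge 3: (14.5,15)→(14.5,28)  cross = 14.5·28 − 14.5·15 = 188.5000; (r_i+r_j)·cross = 29·188.5000 = 5466.5000
edge 4: (14.5,28)→(10,36)  cross = 14.5·36 − 10·28 = 242.0000; (r_i+r_j)·cross = 24.5·242.0000 = 5929.0000
edge 5: (10,36)→(1,27)  cross = 10·27 − 1·36 = 234.0000; (r_i+r_j)·cross = 11·234.0000 = 2574.0000
Σcross = 610.5000 → A = |Σcross|/2 = 305.2500 mm²
Σ(r_i+r_j)·cross = 15273.7500 → first moment M = |Σ|/6 = 2545.6250
R_c = M/A = 2545.6250/305.2500 = 8.3395 mm
θ = 144° = 2.513274 rad
V = θ·R_c·A = 2.513274·8.3395·305.2500 = 6397.853 mm³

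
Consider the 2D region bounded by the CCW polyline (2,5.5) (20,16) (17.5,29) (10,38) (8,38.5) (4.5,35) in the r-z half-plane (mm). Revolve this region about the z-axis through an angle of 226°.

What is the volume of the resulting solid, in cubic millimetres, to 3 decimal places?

Volume = 14689.603 mm³

Profile (r,z), 6 vertices: (2,5.5) (20,16) (17.5,29) (10,38) (8,38.5) (4.5,35)
edge 0: (2,5.5)→(20,16)  cross = 2·16 − 20·5.5 = -78.0000; (r_i+r_j)·cross = 22·-78.0000 = -1716.0000
edge 1: (20,16)→(17.5,29)  cross = 20·29 − 17.5·16 = 300.0000; (r_i+r_j)·cross = 37.5·300.0000 = 11250.0000
edge 2: (17.5,29)→(10,38)  cross = 17.5·38 − 10·29 = 375.0000; (r_i+r_j)·cross = 27.5·375.0000 = 10312.5000
edge 3: (10,38)→(8,38.5)  cross = 10·38.5 − 8·38 = 81.0000; (r_i+r_j)·cross = 18·81.0000 = 1458.0000
edge 4: (8,38.5)→(4.5,35)  cross = 8·35 − 4.5·38.5 = 106.7500; (r_i+r_j)·cross = 12.5·106.7500 = 1334.3750
edge 5: (4.5,35)→(2,5.5)  cross = 4.5·5.5 − 2·35 = -45.2500; (r_i+r_j)·cross = 6.5·-45.2500 = -294.1250
Σcross = 739.5000 → A = |Σcross|/2 = 369.7500 mm²
Σ(r_i+r_j)·cross = 22344.7500 → first moment M = |Σ|/6 = 3724.1250
R_c = M/A = 3724.1250/369.7500 = 10.0720 mm
θ = 226° = 3.944444 rad
V = θ·R_c·A = 3.944444·10.0720·369.7500 = 14689.603 mm³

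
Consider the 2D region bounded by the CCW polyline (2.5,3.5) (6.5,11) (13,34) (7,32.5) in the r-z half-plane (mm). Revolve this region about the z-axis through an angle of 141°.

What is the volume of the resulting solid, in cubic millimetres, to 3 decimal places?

Profile (r,z), 4 vertices: (2.5,3.5) (6.5,11) (13,34) (7,32.5)
edge 0: (2.5,3.5)→(6.5,11)  cross = 2.5·11 − 6.5·3.5 = 4.7500; (r_i+r_j)·cross = 9·4.7500 = 42.7500
edge 1: (6.5,11)→(13,34)  cross = 6.5·34 − 13·11 = 78.0000; (r_i+r_j)·cross = 19.5·78.0000 = 1521.0000
edge 2: (13,34)→(7,32.5)  cross = 13·32.5 − 7·34 = 184.5000; (r_i+r_j)·cross = 20·184.5000 = 3690.0000
edge 3: (7,32.5)→(2.5,3.5)  cross = 7·3.5 − 2.5·32.5 = -56.7500; (r_i+r_j)·cross = 9.5·-56.7500 = -539.1250
Σcross = 210.5000 → A = |Σcross|/2 = 105.2500 mm²
Σ(r_i+r_j)·cross = 4714.6250 → first moment M = |Σ|/6 = 785.7708
R_c = M/A = 785.7708/105.2500 = 7.4658 mm
θ = 141° = 2.460914 rad
V = θ·R_c·A = 2.460914·7.4658·105.2500 = 1933.715 mm³

Volume = 1933.715 mm³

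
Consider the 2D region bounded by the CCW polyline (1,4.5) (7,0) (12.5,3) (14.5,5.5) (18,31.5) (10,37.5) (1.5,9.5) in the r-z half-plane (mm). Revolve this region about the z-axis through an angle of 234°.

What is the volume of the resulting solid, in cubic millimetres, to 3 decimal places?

Volume = 15645.308 mm³

Profile (r,z), 7 vertices: (1,4.5) (7,0) (12.5,3) (14.5,5.5) (18,31.5) (10,37.5) (1.5,9.5)
edge 0: (1,4.5)→(7,0)  cross = 1·0 − 7·4.5 = -31.5000; (r_i+r_j)·cross = 8·-31.5000 = -252.0000
edge 1: (7,0)→(12.5,3)  cross = 7·3 − 12.5·0 = 21.0000; (r_i+r_j)·cross = 19.5·21.0000 = 409.5000
edge 2: (12.5,3)→(14.5,5.5)  cross = 12.5·5.5 − 14.5·3 = 25.2500; (r_i+r_j)·cross = 27·25.2500 = 681.7500
edge 3: (14.5,5.5)→(18,31.5)  cross = 14.5·31.5 − 18·5.5 = 357.7500; (r_i+r_j)·cross = 32.5·357.7500 = 11626.8750
edge 4: (18,31.5)→(10,37.5)  cross = 18·37.5 − 10·31.5 = 360.0000; (r_i+r_j)·cross = 28·360.0000 = 10080.0000
edge 5: (10,37.5)→(1.5,9.5)  cross = 10·9.5 − 1.5·37.5 = 38.7500; (r_i+r_j)·cross = 11.5·38.7500 = 445.6250
edge 6: (1.5,9.5)→(1,4.5)  cross = 1.5·4.5 − 1·9.5 = -2.7500; (r_i+r_j)·cross = 2.5·-2.7500 = -6.8750
Σcross = 768.5000 → A = |Σcross|/2 = 384.2500 mm²
Σ(r_i+r_j)·cross = 22984.8750 → first moment M = |Σ|/6 = 3830.8125
R_c = M/A = 3830.8125/384.2500 = 9.9696 mm
θ = 234° = 4.084070 rad
V = θ·R_c·A = 4.084070·9.9696·384.2500 = 15645.308 mm³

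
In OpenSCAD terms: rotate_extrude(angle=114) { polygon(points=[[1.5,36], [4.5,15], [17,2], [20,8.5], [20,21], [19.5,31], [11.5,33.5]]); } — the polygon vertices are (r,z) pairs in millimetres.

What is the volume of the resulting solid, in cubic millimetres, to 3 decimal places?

Profile (r,z), 7 vertices: (1.5,36) (4.5,15) (17,2) (20,8.5) (20,21) (19.5,31) (11.5,33.5)
edge 0: (1.5,36)→(4.5,15)  cross = 1.5·15 − 4.5·36 = -139.5000; (r_i+r_j)·cross = 6·-139.5000 = -837.0000
edge 1: (4.5,15)→(17,2)  cross = 4.5·2 − 17·15 = -246.0000; (r_i+r_j)·cross = 21.5·-246.0000 = -5289.0000
edge 2: (17,2)→(20,8.5)  cross = 17·8.5 − 20·2 = 104.5000; (r_i+r_j)·cross = 37·104.5000 = 3866.5000
edge 3: (20,8.5)→(20,21)  cross = 20·21 − 20·8.5 = 250.0000; (r_i+r_j)·cross = 40·250.0000 = 10000.0000
edge 4: (20,21)→(19.5,31)  cross = 20·31 − 19.5·21 = 210.5000; (r_i+r_j)·cross = 39.5·210.5000 = 8314.7500
edge 5: (19.5,31)→(11.5,33.5)  cross = 19.5·33.5 − 11.5·31 = 296.7500; (r_i+r_j)·cross = 31·296.7500 = 9199.2500
edge 6: (11.5,33.5)→(1.5,36)  cross = 11.5·36 − 1.5·33.5 = 363.7500; (r_i+r_j)·cross = 13·363.7500 = 4728.7500
Σcross = 840.0000 → A = |Σcross|/2 = 420.0000 mm²
Σ(r_i+r_j)·cross = 29983.2500 → first moment M = |Σ|/6 = 4997.2083
R_c = M/A = 4997.2083/420.0000 = 11.8981 mm
θ = 114° = 1.989675 rad
V = θ·R_c·A = 1.989675·11.8981·420.0000 = 9942.822 mm³

Volume = 9942.822 mm³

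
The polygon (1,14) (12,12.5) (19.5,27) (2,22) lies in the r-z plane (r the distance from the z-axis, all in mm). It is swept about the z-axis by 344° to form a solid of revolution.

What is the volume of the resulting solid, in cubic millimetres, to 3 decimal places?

Profile (r,z), 4 vertices: (1,14) (12,12.5) (19.5,27) (2,22)
edge 0: (1,14)→(12,12.5)  cross = 1·12.5 − 12·14 = -155.5000; (r_i+r_j)·cross = 13·-155.5000 = -2021.5000
edge 1: (12,12.5)→(19.5,27)  cross = 12·27 − 19.5·12.5 = 80.2500; (r_i+r_j)·cross = 31.5·80.2500 = 2527.8750
edge 2: (19.5,27)→(2,22)  cross = 19.5·22 − 2·27 = 375.0000; (r_i+r_j)·cross = 21.5·375.0000 = 8062.5000
edge 3: (2,22)→(1,14)  cross = 2·14 − 1·22 = 6.0000; (r_i+r_j)·cross = 3·6.0000 = 18.0000
Σcross = 305.7500 → A = |Σcross|/2 = 152.8750 mm²
Σ(r_i+r_j)·cross = 8586.8750 → first moment M = |Σ|/6 = 1431.1458
R_c = M/A = 1431.1458/152.8750 = 9.3615 mm
θ = 344° = 6.003933 rad
V = θ·R_c·A = 6.003933·9.3615·152.8750 = 8592.503 mm³

Volume = 8592.503 mm³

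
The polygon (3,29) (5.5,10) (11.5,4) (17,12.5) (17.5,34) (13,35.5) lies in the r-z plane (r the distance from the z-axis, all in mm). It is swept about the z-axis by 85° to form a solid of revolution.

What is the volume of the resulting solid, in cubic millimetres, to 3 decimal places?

Volume = 5357.119 mm³

Profile (r,z), 6 vertices: (3,29) (5.5,10) (11.5,4) (17,12.5) (17.5,34) (13,35.5)
edge 0: (3,29)→(5.5,10)  cross = 3·10 − 5.5·29 = -129.5000; (r_i+r_j)·cross = 8.5·-129.5000 = -1100.7500
edge 1: (5.5,10)→(11.5,4)  cross = 5.5·4 − 11.5·10 = -93.0000; (r_i+r_j)·cross = 17·-93.0000 = -1581.0000
edge 2: (11.5,4)→(17,12.5)  cross = 11.5·12.5 − 17·4 = 75.7500; (r_i+r_j)·cross = 28.5·75.7500 = 2158.8750
edge 3: (17,12.5)→(17.5,34)  cross = 17·34 − 17.5·12.5 = 359.2500; (r_i+r_j)·cross = 34.5·359.2500 = 12394.1250
edge 4: (17.5,34)→(13,35.5)  cross = 17.5·35.5 − 13·34 = 179.2500; (r_i+r_j)·cross = 30.5·179.2500 = 5467.1250
edge 5: (13,35.5)→(3,29)  cross = 13·29 − 3·35.5 = 270.5000; (r_i+r_j)·cross = 16·270.5000 = 4328.0000
Σcross = 662.2500 → A = |Σcross|/2 = 331.1250 mm²
Σ(r_i+r_j)·cross = 21666.3750 → first moment M = |Σ|/6 = 3611.0625
R_c = M/A = 3611.0625/331.1250 = 10.9054 mm
θ = 85° = 1.483530 rad
V = θ·R_c·A = 1.483530·10.9054·331.1250 = 5357.119 mm³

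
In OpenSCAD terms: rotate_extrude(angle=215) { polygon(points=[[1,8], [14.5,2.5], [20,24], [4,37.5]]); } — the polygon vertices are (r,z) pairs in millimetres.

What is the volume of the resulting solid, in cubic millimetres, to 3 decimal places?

Volume = 15128.816 mm³

Profile (r,z), 4 vertices: (1,8) (14.5,2.5) (20,24) (4,37.5)
edge 0: (1,8)→(14.5,2.5)  cross = 1·2.5 − 14.5·8 = -113.5000; (r_i+r_j)·cross = 15.5·-113.5000 = -1759.2500
edge 1: (14.5,2.5)→(20,24)  cross = 14.5·24 − 20·2.5 = 298.0000; (r_i+r_j)·cross = 34.5·298.0000 = 10281.0000
edge 2: (20,24)→(4,37.5)  cross = 20·37.5 − 4·24 = 654.0000; (r_i+r_j)·cross = 24·654.0000 = 15696.0000
edge 3: (4,37.5)→(1,8)  cross = 4·8 − 1·37.5 = -5.5000; (r_i+r_j)·cross = 5·-5.5000 = -27.5000
Σcross = 833.0000 → A = |Σcross|/2 = 416.5000 mm²
Σ(r_i+r_j)·cross = 24190.2500 → first moment M = |Σ|/6 = 4031.7083
R_c = M/A = 4031.7083/416.5000 = 9.6800 mm
θ = 215° = 3.752458 rad
V = θ·R_c·A = 3.752458·9.6800·416.5000 = 15128.816 mm³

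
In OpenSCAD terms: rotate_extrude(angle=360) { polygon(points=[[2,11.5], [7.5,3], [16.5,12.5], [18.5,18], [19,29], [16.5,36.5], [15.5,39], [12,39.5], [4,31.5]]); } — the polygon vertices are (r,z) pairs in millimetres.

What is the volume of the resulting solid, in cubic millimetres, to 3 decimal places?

Profile (r,z), 9 vertices: (2,11.5) (7.5,3) (16.5,12.5) (18.5,18) (19,29) (16.5,36.5) (15.5,39) (12,39.5) (4,31.5)
edge 0: (2,11.5)→(7.5,3)  cross = 2·3 − 7.5·11.5 = -80.2500; (r_i+r_j)·cross = 9.5·-80.2500 = -762.3750
edge 1: (7.5,3)→(16.5,12.5)  cross = 7.5·12.5 − 16.5·3 = 44.2500; (r_i+r_j)·cross = 24·44.2500 = 1062.0000
edge 2: (16.5,12.5)→(18.5,18)  cross = 16.5·18 − 18.5·12.5 = 65.7500; (r_i+r_j)·cross = 35·65.7500 = 2301.2500
edge 3: (18.5,18)→(19,29)  cross = 18.5·29 − 19·18 = 194.5000; (r_i+r_j)·cross = 37.5·194.5000 = 7293.7500
edge 4: (19,29)→(16.5,36.5)  cross = 19·36.5 − 16.5·29 = 215.0000; (r_i+r_j)·cross = 35.5·215.0000 = 7632.5000
edge 5: (16.5,36.5)→(15.5,39)  cross = 16.5·39 − 15.5·36.5 = 77.7500; (r_i+r_j)·cross = 32·77.7500 = 2488.0000
edge 6: (15.5,39)→(12,39.5)  cross = 15.5·39.5 − 12·39 = 144.2500; (r_i+r_j)·cross = 27.5·144.2500 = 3966.8750
edge 7: (12,39.5)→(4,31.5)  cross = 12·31.5 − 4·39.5 = 220.0000; (r_i+r_j)·cross = 16·220.0000 = 3520.0000
edge 8: (4,31.5)→(2,11.5)  cross = 4·11.5 − 2·31.5 = -17.0000; (r_i+r_j)·cross = 6·-17.0000 = -102.0000
Σcross = 864.2500 → A = |Σcross|/2 = 432.1250 mm²
Σ(r_i+r_j)·cross = 27400.0000 → first moment M = |Σ|/6 = 4566.6667
R_c = M/A = 4566.6667/432.1250 = 10.5679 mm
θ = 360° = 6.283185 rad
V = θ·R_c·A = 6.283185·10.5679·432.1250 = 28693.213 mm³

Volume = 28693.213 mm³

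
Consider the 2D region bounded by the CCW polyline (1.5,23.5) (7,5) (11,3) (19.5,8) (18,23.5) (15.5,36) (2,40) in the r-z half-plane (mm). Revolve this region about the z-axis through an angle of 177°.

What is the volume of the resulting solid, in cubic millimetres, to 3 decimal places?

Volume = 15336.882 mm³

Profile (r,z), 7 vertices: (1.5,23.5) (7,5) (11,3) (19.5,8) (18,23.5) (15.5,36) (2,40)
edge 0: (1.5,23.5)→(7,5)  cross = 1.5·5 − 7·23.5 = -157.0000; (r_i+r_j)·cross = 8.5·-157.0000 = -1334.5000
edge 1: (7,5)→(11,3)  cross = 7·3 − 11·5 = -34.0000; (r_i+r_j)·cross = 18·-34.0000 = -612.0000
edge 2: (11,3)→(19.5,8)  cross = 11·8 − 19.5·3 = 29.5000; (r_i+r_j)·cross = 30.5·29.5000 = 899.7500
edge 3: (19.5,8)→(18,23.5)  cross = 19.5·23.5 − 18·8 = 314.2500; (r_i+r_j)·cross = 37.5·314.2500 = 11784.3750
edge 4: (18,23.5)→(15.5,36)  cross = 18·36 − 15.5·23.5 = 283.7500; (r_i+r_j)·cross = 33.5·283.7500 = 9505.6250
edge 5: (15.5,36)→(2,40)  cross = 15.5·40 − 2·36 = 548.0000; (r_i+r_j)·cross = 17.5·548.0000 = 9590.0000
edge 6: (2,40)→(1.5,23.5)  cross = 2·23.5 − 1.5·40 = -13.0000; (r_i+r_j)·cross = 3.5·-13.0000 = -45.5000
Σcross = 971.5000 → A = |Σcross|/2 = 485.7500 mm²
Σ(r_i+r_j)·cross = 29787.7500 → first moment M = |Σ|/6 = 4964.6250
R_c = M/A = 4964.6250/485.7500 = 10.2205 mm
θ = 177° = 3.089233 rad
V = θ·R_c·A = 3.089233·10.2205·485.7500 = 15336.882 mm³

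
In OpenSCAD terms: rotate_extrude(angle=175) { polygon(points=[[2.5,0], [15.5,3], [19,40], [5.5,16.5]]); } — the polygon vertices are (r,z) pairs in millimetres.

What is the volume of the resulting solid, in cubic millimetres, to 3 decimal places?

Volume = 10954.468 mm³

Profile (r,z), 4 vertices: (2.5,0) (15.5,3) (19,40) (5.5,16.5)
edge 0: (2.5,0)→(15.5,3)  cross = 2.5·3 − 15.5·0 = 7.5000; (r_i+r_j)·cross = 18·7.5000 = 135.0000
edge 1: (15.5,3)→(19,40)  cross = 15.5·40 − 19·3 = 563.0000; (r_i+r_j)·cross = 34.5·563.0000 = 19423.5000
edge 2: (19,40)→(5.5,16.5)  cross = 19·16.5 − 5.5·40 = 93.5000; (r_i+r_j)·cross = 24.5·93.5000 = 2290.7500
edge 3: (5.5,16.5)→(2.5,0)  cross = 5.5·0 − 2.5·16.5 = -41.2500; (r_i+r_j)·cross = 8·-41.2500 = -330.0000
Σcross = 622.7500 → A = |Σcross|/2 = 311.3750 mm²
Σ(r_i+r_j)·cross = 21519.2500 → first moment M = |Σ|/6 = 3586.5417
R_c = M/A = 3586.5417/311.3750 = 11.5184 mm
θ = 175° = 3.054326 rad
V = θ·R_c·A = 3.054326·11.5184·311.3750 = 10954.468 mm³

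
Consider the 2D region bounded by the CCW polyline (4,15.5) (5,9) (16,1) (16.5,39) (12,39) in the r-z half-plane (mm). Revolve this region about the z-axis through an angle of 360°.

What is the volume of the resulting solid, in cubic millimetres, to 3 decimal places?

Profile (r,z), 5 vertices: (4,15.5) (5,9) (16,1) (16.5,39) (12,39)
edge 0: (4,15.5)→(5,9)  cross = 4·9 − 5·15.5 = -41.5000; (r_i+r_j)·cross = 9·-41.5000 = -373.5000
edge 1: (5,9)→(16,1)  cross = 5·1 − 16·9 = -139.0000; (r_i+r_j)·cross = 21·-139.0000 = -2919.0000
edge 2: (16,1)→(16.5,39)  cross = 16·39 − 16.5·1 = 607.5000; (r_i+r_j)·cross = 32.5·607.5000 = 19743.7500
edge 3: (16.5,39)→(12,39)  cross = 16.5·39 − 12·39 = 175.5000; (r_i+r_j)·cross = 28.5·175.5000 = 5001.7500
edge 4: (12,39)→(4,15.5)  cross = 12·15.5 − 4·39 = 30.0000; (r_i+r_j)·cross = 16·30.0000 = 480.0000
Σcross = 632.5000 → A = |Σcross|/2 = 316.2500 mm²
Σ(r_i+r_j)·cross = 21933.0000 → first moment M = |Σ|/6 = 3655.5000
R_c = M/A = 3655.5000/316.2500 = 11.5589 mm
θ = 360° = 6.283185 rad
V = θ·R_c·A = 6.283185·11.5589·316.2500 = 22968.184 mm³

Volume = 22968.184 mm³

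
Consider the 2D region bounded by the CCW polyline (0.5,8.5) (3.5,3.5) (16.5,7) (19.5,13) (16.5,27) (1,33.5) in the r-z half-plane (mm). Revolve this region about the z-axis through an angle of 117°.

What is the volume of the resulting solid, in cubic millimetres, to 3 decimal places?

Profile (r,z), 6 vertices: (0.5,8.5) (3.5,3.5) (16.5,7) (19.5,13) (16.5,27) (1,33.5)
edge 0: (0.5,8.5)→(3.5,3.5)  cross = 0.5·3.5 − 3.5·8.5 = -28.0000; (r_i+r_j)·cross = 4·-28.0000 = -112.0000
edge 1: (3.5,3.5)→(16.5,7)  cross = 3.5·7 − 16.5·3.5 = -33.2500; (r_i+r_j)·cross = 20·-33.2500 = -665.0000
edge 2: (16.5,7)→(19.5,13)  cross = 16.5·13 − 19.5·7 = 78.0000; (r_i+r_j)·cross = 36·78.0000 = 2808.0000
edge 3: (19.5,13)→(16.5,27)  cross = 19.5·27 − 16.5·13 = 312.0000; (r_i+r_j)·cross = 36·312.0000 = 11232.0000
edge 4: (16.5,27)→(1,33.5)  cross = 16.5·33.5 − 1·27 = 525.7500; (r_i+r_j)·cross = 17.5·525.7500 = 9200.6250
edge 5: (1,33.5)→(0.5,8.5)  cross = 1·8.5 − 0.5·33.5 = -8.2500; (r_i+r_j)·cross = 1.5·-8.2500 = -12.3750
Σcross = 846.2500 → A = |Σcross|/2 = 423.1250 mm²
Σ(r_i+r_j)·cross = 22451.2500 → first moment M = |Σ|/6 = 3741.8750
R_c = M/A = 3741.8750/423.1250 = 8.8434 mm
θ = 117° = 2.042035 rad
V = θ·R_c·A = 2.042035·8.8434·423.1250 = 7641.041 mm³

Volume = 7641.041 mm³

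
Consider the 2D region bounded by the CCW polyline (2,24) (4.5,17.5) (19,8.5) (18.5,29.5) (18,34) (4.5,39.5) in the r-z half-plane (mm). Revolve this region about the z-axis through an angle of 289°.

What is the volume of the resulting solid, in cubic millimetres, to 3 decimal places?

Profile (r,z), 6 vertices: (2,24) (4.5,17.5) (19,8.5) (18.5,29.5) (18,34) (4.5,39.5)
edge 0: (2,24)→(4.5,17.5)  cross = 2·17.5 − 4.5·24 = -73.0000; (r_i+r_j)·cross = 6.5·-73.0000 = -474.5000
edge 1: (4.5,17.5)→(19,8.5)  cross = 4.5·8.5 − 19·17.5 = -294.2500; (r_i+r_j)·cross = 23.5·-294.2500 = -6914.8750
edge 2: (19,8.5)→(18.5,29.5)  cross = 19·29.5 − 18.5·8.5 = 403.2500; (r_i+r_j)·cross = 37.5·403.2500 = 15121.8750
edge 3: (18.5,29.5)→(18,34)  cross = 18.5·34 − 18·29.5 = 98.0000; (r_i+r_j)·cross = 36.5·98.0000 = 3577.0000
edge 4: (18,34)→(4.5,39.5)  cross = 18·39.5 − 4.5·34 = 558.0000; (r_i+r_j)·cross = 22.5·558.0000 = 12555.0000
edge 5: (4.5,39.5)→(2,24)  cross = 4.5·24 − 2·39.5 = 29.0000; (r_i+r_j)·cross = 6.5·29.0000 = 188.5000
Σcross = 721.0000 → A = |Σcross|/2 = 360.5000 mm²
Σ(r_i+r_j)·cross = 24053.0000 → first moment M = |Σ|/6 = 4008.8333
R_c = M/A = 4008.8333/360.5000 = 11.1202 mm
θ = 289° = 5.044002 rad
V = θ·R_c·A = 5.044002·11.1202·360.5000 = 20220.561 mm³

Volume = 20220.561 mm³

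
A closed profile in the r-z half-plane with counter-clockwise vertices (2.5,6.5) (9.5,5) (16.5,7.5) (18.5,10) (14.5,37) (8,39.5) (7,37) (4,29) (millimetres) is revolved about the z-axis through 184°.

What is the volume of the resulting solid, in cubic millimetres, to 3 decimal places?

Profile (r,z), 8 vertices: (2.5,6.5) (9.5,5) (16.5,7.5) (18.5,10) (14.5,37) (8,39.5) (7,37) (4,29)
edge 0: (2.5,6.5)→(9.5,5)  cross = 2.5·5 − 9.5·6.5 = -49.2500; (r_i+r_j)·cross = 12·-49.2500 = -591.0000
edge 1: (9.5,5)→(16.5,7.5)  cross = 9.5·7.5 − 16.5·5 = -11.2500; (r_i+r_j)·cross = 26·-11.2500 = -292.5000
edge 2: (16.5,7.5)→(18.5,10)  cross = 16.5·10 − 18.5·7.5 = 26.2500; (r_i+r_j)·cross = 35·26.2500 = 918.7500
edge 3: (18.5,10)→(14.5,37)  cross = 18.5·37 − 14.5·10 = 539.5000; (r_i+r_j)·cross = 33·539.5000 = 17803.5000
edge 4: (14.5,37)→(8,39.5)  cross = 14.5·39.5 − 8·37 = 276.7500; (r_i+r_j)·cross = 22.5·276.7500 = 6226.8750
edge 5: (8,39.5)→(7,37)  cross = 8·37 − 7·39.5 = 19.5000; (r_i+r_j)·cross = 15·19.5000 = 292.5000
edge 6: (7,37)→(4,29)  cross = 7·29 − 4·37 = 55.0000; (r_i+r_j)·cross = 11·55.0000 = 605.0000
edge 7: (4,29)→(2.5,6.5)  cross = 4·6.5 − 2.5·29 = -46.5000; (r_i+r_j)·cross = 6.5·-46.5000 = -302.2500
Σcross = 810.0000 → A = |Σcross|/2 = 405.0000 mm²
Σ(r_i+r_j)·cross = 24660.8750 → first moment M = |Σ|/6 = 4110.1458
R_c = M/A = 4110.1458/405.0000 = 10.1485 mm
θ = 184° = 3.211406 rad
V = θ·R_c·A = 3.211406·10.1485·405.0000 = 13199.346 mm³

Volume = 13199.346 mm³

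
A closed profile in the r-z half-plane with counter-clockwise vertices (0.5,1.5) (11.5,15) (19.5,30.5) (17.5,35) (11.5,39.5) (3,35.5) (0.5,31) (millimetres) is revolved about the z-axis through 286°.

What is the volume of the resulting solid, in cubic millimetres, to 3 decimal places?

Profile (r,z), 7 vertices: (0.5,1.5) (11.5,15) (19.5,30.5) (17.5,35) (11.5,39.5) (3,35.5) (0.5,31)
edge 0: (0.5,1.5)→(11.5,15)  cross = 0.5·15 − 11.5·1.5 = -9.7500; (r_i+r_j)·cross = 12·-9.7500 = -117.0000
edge 1: (11.5,15)→(19.5,30.5)  cross = 11.5·30.5 − 19.5·15 = 58.2500; (r_i+r_j)·cross = 31·58.2500 = 1805.7500
edge 2: (19.5,30.5)→(17.5,35)  cross = 19.5·35 − 17.5·30.5 = 148.7500; (r_i+r_j)·cross = 37·148.7500 = 5503.7500
edge 3: (17.5,35)→(11.5,39.5)  cross = 17.5·39.5 − 11.5·35 = 288.7500; (r_i+r_j)·cross = 29·288.7500 = 8373.7500
edge 4: (11.5,39.5)→(3,35.5)  cross = 11.5·35.5 − 3·39.5 = 289.7500; (r_i+r_j)·cross = 14.5·289.7500 = 4201.3750
edge 5: (3,35.5)→(0.5,31)  cross = 3·31 − 0.5·35.5 = 75.2500; (r_i+r_j)·cross = 3.5·75.2500 = 263.3750
edge 6: (0.5,31)→(0.5,1.5)  cross = 0.5·1.5 − 0.5·31 = -14.7500; (r_i+r_j)·cross = 1·-14.7500 = -14.7500
Σcross = 836.2500 → A = |Σcross|/2 = 418.1250 mm²
Σ(r_i+r_j)·cross = 20016.2500 → first moment M = |Σ|/6 = 3336.0417
R_c = M/A = 3336.0417/418.1250 = 7.9786 mm
θ = 286° = 4.991642 rad
V = θ·R_c·A = 4.991642·7.9786·418.1250 = 16652.325 mm³

Volume = 16652.325 mm³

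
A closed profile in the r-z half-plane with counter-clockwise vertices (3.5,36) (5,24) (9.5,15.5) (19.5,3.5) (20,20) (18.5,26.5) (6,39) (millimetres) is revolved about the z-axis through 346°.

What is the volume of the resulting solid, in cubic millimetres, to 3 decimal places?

Volume = 22683.138 mm³

Profile (r,z), 7 vertices: (3.5,36) (5,24) (9.5,15.5) (19.5,3.5) (20,20) (18.5,26.5) (6,39)
edge 0: (3.5,36)→(5,24)  cross = 3.5·24 − 5·36 = -96.0000; (r_i+r_j)·cross = 8.5·-96.0000 = -816.0000
edge 1: (5,24)→(9.5,15.5)  cross = 5·15.5 − 9.5·24 = -150.5000; (r_i+r_j)·cross = 14.5·-150.5000 = -2182.2500
edge 2: (9.5,15.5)→(19.5,3.5)  cross = 9.5·3.5 − 19.5·15.5 = -269.0000; (r_i+r_j)·cross = 29·-269.0000 = -7801.0000
edge 3: (19.5,3.5)→(20,20)  cross = 19.5·20 − 20·3.5 = 320.0000; (r_i+r_j)·cross = 39.5·320.0000 = 12640.0000
edge 4: (20,20)→(18.5,26.5)  cross = 20·26.5 − 18.5·20 = 160.0000; (r_i+r_j)·cross = 38.5·160.0000 = 6160.0000
edge 5: (18.5,26.5)→(6,39)  cross = 18.5·39 − 6·26.5 = 562.5000; (r_i+r_j)·cross = 24.5·562.5000 = 13781.2500
edge 6: (6,39)→(3.5,36)  cross = 6·36 − 3.5·39 = 79.5000; (r_i+r_j)·cross = 9.5·79.5000 = 755.2500
Σcross = 606.5000 → A = |Σcross|/2 = 303.2500 mm²
Σ(r_i+r_j)·cross = 22537.2500 → first moment M = |Σ|/6 = 3756.2083
R_c = M/A = 3756.2083/303.2500 = 12.3865 mm
θ = 346° = 6.038839 rad
V = θ·R_c·A = 6.038839·12.3865·303.2500 = 22683.138 mm³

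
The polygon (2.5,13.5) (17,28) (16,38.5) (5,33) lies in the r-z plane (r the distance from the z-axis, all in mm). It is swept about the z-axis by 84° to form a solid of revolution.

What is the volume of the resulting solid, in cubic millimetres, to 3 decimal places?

Profile (r,z), 4 vertices: (2.5,13.5) (17,28) (16,38.5) (5,33)
edge 0: (2.5,13.5)→(17,28)  cross = 2.5·28 − 17·13.5 = -159.5000; (r_i+r_j)·cross = 19.5·-159.5000 = -3110.2500
edge 1: (17,28)→(16,38.5)  cross = 17·38.5 − 16·28 = 206.5000; (r_i+r_j)·cross = 33·206.5000 = 6814.5000
edge 2: (16,38.5)→(5,33)  cross = 16·33 − 5·38.5 = 335.5000; (r_i+r_j)·cross = 21·335.5000 = 7045.5000
edge 3: (5,33)→(2.5,13.5)  cross = 5·13.5 − 2.5·33 = -15.0000; (r_i+r_j)·cross = 7.5·-15.0000 = -112.5000
Σcross = 367.5000 → A = |Σcross|/2 = 183.7500 mm²
Σ(r_i+r_j)·cross = 10637.2500 → first moment M = |Σ|/6 = 1772.8750
R_c = M/A = 1772.8750/183.7500 = 9.6483 mm
θ = 84° = 1.466077 rad
V = θ·R_c·A = 1.466077·9.6483·183.7500 = 2599.171 mm³

Volume = 2599.171 mm³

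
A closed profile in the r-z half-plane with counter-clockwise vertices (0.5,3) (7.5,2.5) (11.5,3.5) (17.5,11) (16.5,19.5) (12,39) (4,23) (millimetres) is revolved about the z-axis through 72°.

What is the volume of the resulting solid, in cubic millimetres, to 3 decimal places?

Profile (r,z), 7 vertices: (0.5,3) (7.5,2.5) (11.5,3.5) (17.5,11) (16.5,19.5) (12,39) (4,23)
edge 0: (0.5,3)→(7.5,2.5)  cross = 0.5·2.5 − 7.5·3 = -21.2500; (r_i+r_j)·cross = 8·-21.2500 = -170.0000
edge 1: (7.5,2.5)→(11.5,3.5)  cross = 7.5·3.5 − 11.5·2.5 = -2.5000; (r_i+r_j)·cross = 19·-2.5000 = -47.5000
edge 2: (11.5,3.5)→(17.5,11)  cross = 11.5·11 − 17.5·3.5 = 65.2500; (r_i+r_j)·cross = 29·65.2500 = 1892.2500
edge 3: (17.5,11)→(16.5,19.5)  cross = 17.5·19.5 − 16.5·11 = 159.7500; (r_i+r_j)·cross = 34·159.7500 = 5431.5000
edge 4: (16.5,19.5)→(12,39)  cross = 16.5·39 − 12·19.5 = 409.5000; (r_i+r_j)·cross = 28.5·409.5000 = 11670.7500
edge 5: (12,39)→(4,23)  cross = 12·23 − 4·39 = 120.0000; (r_i+r_j)·cross = 16·120.0000 = 1920.0000
edge 6: (4,23)→(0.5,3)  cross = 4·3 − 0.5·23 = 0.5000; (r_i+r_j)·cross = 4.5·0.5000 = 2.2500
Σcross = 731.2500 → A = |Σcross|/2 = 365.6250 mm²
Σ(r_i+r_j)·cross = 20699.2500 → first moment M = |Σ|/6 = 3449.8750
R_c = M/A = 3449.8750/365.6250 = 9.4356 mm
θ = 72° = 1.256637 rad
V = θ·R_c·A = 1.256637·9.4356·365.6250 = 4335.241 mm³

Volume = 4335.241 mm³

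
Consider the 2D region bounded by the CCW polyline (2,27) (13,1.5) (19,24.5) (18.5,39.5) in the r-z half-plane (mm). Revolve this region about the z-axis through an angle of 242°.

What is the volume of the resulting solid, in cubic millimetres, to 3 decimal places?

Profile (r,z), 4 vertices: (2,27) (13,1.5) (19,24.5) (18.5,39.5)
edge 0: (2,27)→(13,1.5)  cross = 2·1.5 − 13·27 = -348.0000; (r_i+r_j)·cross = 15·-348.0000 = -5220.0000
edge 1: (13,1.5)→(19,24.5)  cross = 13·24.5 − 19·1.5 = 290.0000; (r_i+r_j)·cross = 32·290.0000 = 9280.0000
edge 2: (19,24.5)→(18.5,39.5)  cross = 19·39.5 − 18.5·24.5 = 297.2500; (r_i+r_j)·cross = 37.5·297.2500 = 11146.8750
edge 3: (18.5,39.5)→(2,27)  cross = 18.5·27 − 2·39.5 = 420.5000; (r_i+r_j)·cross = 20.5·420.5000 = 8620.2500
Σcross = 659.7500 → A = |Σcross|/2 = 329.8750 mm²
Σ(r_i+r_j)·cross = 23827.1250 → first moment M = |Σ|/6 = 3971.1875
R_c = M/A = 3971.1875/329.8750 = 12.0385 mm
θ = 242° = 4.223697 rad
V = θ·R_c·A = 4.223697·12.0385·329.8750 = 16773.092 mm³

Volume = 16773.092 mm³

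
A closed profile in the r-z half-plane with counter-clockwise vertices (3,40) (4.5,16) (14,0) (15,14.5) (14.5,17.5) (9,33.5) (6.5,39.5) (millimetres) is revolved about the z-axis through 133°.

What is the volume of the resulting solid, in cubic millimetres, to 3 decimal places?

Volume = 5218.110 mm³

Profile (r,z), 7 vertices: (3,40) (4.5,16) (14,0) (15,14.5) (14.5,17.5) (9,33.5) (6.5,39.5)
edge 0: (3,40)→(4.5,16)  cross = 3·16 − 4.5·40 = -132.0000; (r_i+r_j)·cross = 7.5·-132.0000 = -990.0000
edge 1: (4.5,16)→(14,0)  cross = 4.5·0 − 14·16 = -224.0000; (r_i+r_j)·cross = 18.5·-224.0000 = -4144.0000
edge 2: (14,0)→(15,14.5)  cross = 14·14.5 − 15·0 = 203.0000; (r_i+r_j)·cross = 29·203.0000 = 5887.0000
edge 3: (15,14.5)→(14.5,17.5)  cross = 15·17.5 − 14.5·14.5 = 52.2500; (r_i+r_j)·cross = 29.5·52.2500 = 1541.3750
edge 4: (14.5,17.5)→(9,33.5)  cross = 14.5·33.5 − 9·17.5 = 328.2500; (r_i+r_j)·cross = 23.5·328.2500 = 7713.8750
edge 5: (9,33.5)→(6.5,39.5)  cross = 9·39.5 − 6.5·33.5 = 137.7500; (r_i+r_j)·cross = 15.5·137.7500 = 2135.1250
edge 6: (6.5,39.5)→(3,40)  cross = 6.5·40 − 3·39.5 = 141.5000; (r_i+r_j)·cross = 9.5·141.5000 = 1344.2500
Σcross = 506.7500 → A = |Σcross|/2 = 253.3750 mm²
Σ(r_i+r_j)·cross = 13487.6250 → first moment M = |Σ|/6 = 2247.9375
R_c = M/A = 2247.9375/253.3750 = 8.8720 mm
θ = 133° = 2.321288 rad
V = θ·R_c·A = 2.321288·8.8720·253.3750 = 5218.110 mm³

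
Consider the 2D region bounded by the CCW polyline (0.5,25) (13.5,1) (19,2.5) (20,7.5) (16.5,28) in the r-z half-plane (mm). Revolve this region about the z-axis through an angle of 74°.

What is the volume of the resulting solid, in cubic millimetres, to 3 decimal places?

Volume = 4749.975 mm³

Profile (r,z), 5 vertices: (0.5,25) (13.5,1) (19,2.5) (20,7.5) (16.5,28)
edge 0: (0.5,25)→(13.5,1)  cross = 0.5·1 − 13.5·25 = -337.0000; (r_i+r_j)·cross = 14·-337.0000 = -4718.0000
edge 1: (13.5,1)→(19,2.5)  cross = 13.5·2.5 − 19·1 = 14.7500; (r_i+r_j)·cross = 32.5·14.7500 = 479.3750
edge 2: (19,2.5)→(20,7.5)  cross = 19·7.5 − 20·2.5 = 92.5000; (r_i+r_j)·cross = 39·92.5000 = 3607.5000
edge 3: (20,7.5)→(16.5,28)  cross = 20·28 − 16.5·7.5 = 436.2500; (r_i+r_j)·cross = 36.5·436.2500 = 15923.1250
edge 4: (16.5,28)→(0.5,25)  cross = 16.5·25 − 0.5·28 = 398.5000; (r_i+r_j)·cross = 17·398.5000 = 6774.5000
Σcross = 605.0000 → A = |Σcross|/2 = 302.5000 mm²
Σ(r_i+r_j)·cross = 22066.5000 → first moment M = |Σ|/6 = 3677.7500
R_c = M/A = 3677.7500/302.5000 = 12.1579 mm
θ = 74° = 1.291544 rad
V = θ·R_c·A = 1.291544·12.1579·302.5000 = 4749.975 mm³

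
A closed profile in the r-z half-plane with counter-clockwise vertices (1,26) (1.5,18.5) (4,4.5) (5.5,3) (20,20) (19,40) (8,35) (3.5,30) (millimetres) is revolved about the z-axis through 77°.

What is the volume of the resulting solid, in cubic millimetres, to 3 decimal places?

Profile (r,z), 8 vertices: (1,26) (1.5,18.5) (4,4.5) (5.5,3) (20,20) (19,40) (8,35) (3.5,30)
edge 0: (1,26)→(1.5,18.5)  cross = 1·18.5 − 1.5·26 = -20.5000; (r_i+r_j)·cross = 2.5·-20.5000 = -51.2500
edge 1: (1.5,18.5)→(4,4.5)  cross = 1.5·4.5 − 4·18.5 = -67.2500; (r_i+r_j)·cross = 5.5·-67.2500 = -369.8750
edge 2: (4,4.5)→(5.5,3)  cross = 4·3 − 5.5·4.5 = -12.7500; (r_i+r_j)·cross = 9.5·-12.7500 = -121.1250
edge 3: (5.5,3)→(20,20)  cross = 5.5·20 − 20·3 = 50.0000; (r_i+r_j)·cross = 25.5·50.0000 = 1275.0000
edge 4: (20,20)→(19,40)  cross = 20·40 − 19·20 = 420.0000; (r_i+r_j)·cross = 39·420.0000 = 16380.0000
edge 5: (19,40)→(8,35)  cross = 19·35 − 8·40 = 345.0000; (r_i+r_j)·cross = 27·345.0000 = 9315.0000
edge 6: (8,35)→(3.5,30)  cross = 8·30 − 3.5·35 = 117.5000; (r_i+r_j)·cross = 11.5·117.5000 = 1351.2500
edge 7: (3.5,30)→(1,26)  cross = 3.5·26 − 1·30 = 61.0000; (r_i+r_j)·cross = 4.5·61.0000 = 274.5000
Σcross = 893.0000 → A = |Σcross|/2 = 446.5000 mm²
Σ(r_i+r_j)·cross = 28053.5000 → first moment M = |Σ|/6 = 4675.5833
R_c = M/A = 4675.5833/446.5000 = 10.4716 mm
θ = 77° = 1.343904 rad
V = θ·R_c·A = 1.343904·10.4716·446.5000 = 6283.533 mm³

Volume = 6283.533 mm³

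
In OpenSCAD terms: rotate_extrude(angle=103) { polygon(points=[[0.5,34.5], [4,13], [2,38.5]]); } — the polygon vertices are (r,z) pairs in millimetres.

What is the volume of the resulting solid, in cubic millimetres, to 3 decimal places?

Profile (r,z), 3 vertices: (0.5,34.5) (4,13) (2,38.5)
edge 0: (0.5,34.5)→(4,13)  cross = 0.5·13 − 4·34.5 = -131.5000; (r_i+r_j)·cross = 4.5·-131.5000 = -591.7500
edge 1: (4,13)→(2,38.5)  cross = 4·38.5 − 2·13 = 128.0000; (r_i+r_j)·cross = 6·128.0000 = 768.0000
edge 2: (2,38.5)→(0.5,34.5)  cross = 2·34.5 − 0.5·38.5 = 49.7500; (r_i+r_j)·cross = 2.5·49.7500 = 124.3750
Σcross = 46.2500 → A = |Σcross|/2 = 23.1250 mm²
Σ(r_i+r_j)·cross = 300.6250 → first moment M = |Σ|/6 = 50.1042
R_c = M/A = 50.1042/23.1250 = 2.1667 mm
θ = 103° = 1.797689 rad
V = θ·R_c·A = 1.797689·2.1667·23.1250 = 90.072 mm³

Volume = 90.072 mm³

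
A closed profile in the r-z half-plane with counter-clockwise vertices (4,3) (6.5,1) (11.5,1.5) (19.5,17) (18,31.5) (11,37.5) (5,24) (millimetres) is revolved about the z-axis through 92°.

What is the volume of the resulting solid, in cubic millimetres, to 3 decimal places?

Volume = 7102.660 mm³

Profile (r,z), 7 vertices: (4,3) (6.5,1) (11.5,1.5) (19.5,17) (18,31.5) (11,37.5) (5,24)
edge 0: (4,3)→(6.5,1)  cross = 4·1 − 6.5·3 = -15.5000; (r_i+r_j)·cross = 10.5·-15.5000 = -162.7500
edge 1: (6.5,1)→(11.5,1.5)  cross = 6.5·1.5 − 11.5·1 = -1.7500; (r_i+r_j)·cross = 18·-1.7500 = -31.5000
edge 2: (11.5,1.5)→(19.5,17)  cross = 11.5·17 − 19.5·1.5 = 166.2500; (r_i+r_j)·cross = 31·166.2500 = 5153.7500
edge 3: (19.5,17)→(18,31.5)  cross = 19.5·31.5 − 18·17 = 308.2500; (r_i+r_j)·cross = 37.5·308.2500 = 11559.3750
edge 4: (18,31.5)→(11,37.5)  cross = 18·37.5 − 11·31.5 = 328.5000; (r_i+r_j)·cross = 29·328.5000 = 9526.5000
edge 5: (11,37.5)→(5,24)  cross = 11·24 − 5·37.5 = 76.5000; (r_i+r_j)·cross = 16·76.5000 = 1224.0000
edge 6: (5,24)→(4,3)  cross = 5·3 − 4·24 = -81.0000; (r_i+r_j)·cross = 9·-81.0000 = -729.0000
Σcross = 781.2500 → A = |Σcross|/2 = 390.6250 mm²
Σ(r_i+r_j)·cross = 26540.3750 → first moment M = |Σ|/6 = 4423.3958
R_c = M/A = 4423.3958/390.6250 = 11.3239 mm
θ = 92° = 1.605703 rad
V = θ·R_c·A = 1.605703·11.3239·390.6250 = 7102.660 mm³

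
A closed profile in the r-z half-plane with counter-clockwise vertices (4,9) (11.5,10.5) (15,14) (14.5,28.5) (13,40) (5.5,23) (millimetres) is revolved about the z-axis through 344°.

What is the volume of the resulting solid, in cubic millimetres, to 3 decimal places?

Volume = 12589.496 mm³

Profile (r,z), 6 vertices: (4,9) (11.5,10.5) (15,14) (14.5,28.5) (13,40) (5.5,23)
edge 0: (4,9)→(11.5,10.5)  cross = 4·10.5 − 11.5·9 = -61.5000; (r_i+r_j)·cross = 15.5·-61.5000 = -953.2500
edge 1: (11.5,10.5)→(15,14)  cross = 11.5·14 − 15·10.5 = 3.5000; (r_i+r_j)·cross = 26.5·3.5000 = 92.7500
edge 2: (15,14)→(14.5,28.5)  cross = 15·28.5 − 14.5·14 = 224.5000; (r_i+r_j)·cross = 29.5·224.5000 = 6622.7500
edge 3: (14.5,28.5)→(13,40)  cross = 14.5·40 − 13·28.5 = 209.5000; (r_i+r_j)·cross = 27.5·209.5000 = 5761.2500
edge 4: (13,40)→(5.5,23)  cross = 13·23 − 5.5·40 = 79.0000; (r_i+r_j)·cross = 18.5·79.0000 = 1461.5000
edge 5: (5.5,23)→(4,9)  cross = 5.5·9 − 4·23 = -42.5000; (r_i+r_j)·cross = 9.5·-42.5000 = -403.7500
Σcross = 412.5000 → A = |Σcross|/2 = 206.2500 mm²
Σ(r_i+r_j)·cross = 12581.2500 → first moment M = |Σ|/6 = 2096.8750
R_c = M/A = 2096.8750/206.2500 = 10.1667 mm
θ = 344° = 6.003933 rad
V = θ·R_c·A = 6.003933·10.1667·206.2500 = 12589.496 mm³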